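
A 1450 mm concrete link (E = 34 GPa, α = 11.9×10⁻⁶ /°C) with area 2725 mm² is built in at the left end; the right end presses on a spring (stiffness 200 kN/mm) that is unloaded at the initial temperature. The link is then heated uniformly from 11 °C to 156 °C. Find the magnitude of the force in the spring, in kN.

P ≈ 121 kN

If the spring were absent the link would lengthen by αΔT L = 11.9×10⁻⁶ × 145 × 1450 = 2.502 mm.
Let P be the compressive force at the spring. The link shortens elastically by PL/(AE) and the spring compresses by P/k; together these equal δ_free.
P [ L/(AE) + 1/k ] = δ_free → P [ 1450/(2725×34×10³) + 1/(200×10³) ] = 2.502.
P = 2.502 / 2.065×10⁻⁵ = 121200 N.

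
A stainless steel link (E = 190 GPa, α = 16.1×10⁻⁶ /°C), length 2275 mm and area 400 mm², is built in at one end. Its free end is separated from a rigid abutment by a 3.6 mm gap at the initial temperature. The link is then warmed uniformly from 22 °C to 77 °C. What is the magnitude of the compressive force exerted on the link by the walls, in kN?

P ≈ 0 kN

Free thermal elongation = αΔT L = 16.1×10⁻⁶ × 55 × 2275 = 2.015 mm.
This is smaller than the 3.6 mm clearance, so the link expands freely without reaching the stop — the stress is zero.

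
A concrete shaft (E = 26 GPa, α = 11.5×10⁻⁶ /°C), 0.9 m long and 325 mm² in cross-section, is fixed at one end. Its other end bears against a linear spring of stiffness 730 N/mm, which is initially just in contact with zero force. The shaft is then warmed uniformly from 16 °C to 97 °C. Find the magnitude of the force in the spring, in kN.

P ≈ 0.568 kN

The unrestrained thermal change is αΔT L = 11.5×10⁻⁶ × 81 × 900 = 0.8384 mm.
Let P be the compressive force at the spring. The shaft shortens elastically by PL/(AE) and the spring compresses by P/k; together these equal δ_free.
P [ L/(AE) + 1/k ] = δ_free → P [ 900/(325×26×10³) + 1/(730) ] = 0.8384.
P = 0.8384 / 0.001476 = 567.8 N.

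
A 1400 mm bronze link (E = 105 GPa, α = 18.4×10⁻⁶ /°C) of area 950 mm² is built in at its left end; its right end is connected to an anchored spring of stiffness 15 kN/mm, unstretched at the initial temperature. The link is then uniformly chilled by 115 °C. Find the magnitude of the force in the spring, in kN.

The unrestrained thermal change is αΔT L = 18.4×10⁻⁶ × 115 × 1400 = 2.962 mm.
With a force P in the spring, the elastic change of the link is PL/(AE) and that of the spring is P/k; compatibility requires their sum to equal δ_free.
So P = δ_free / [L/(AE) + 1/k] = 2.962 / [ 1400/(950×105×10³) + 1/(15×10³) ].
P = 2.962 / 8.07×10⁻⁵ = 36710 N.

P ≈ 36.7 kN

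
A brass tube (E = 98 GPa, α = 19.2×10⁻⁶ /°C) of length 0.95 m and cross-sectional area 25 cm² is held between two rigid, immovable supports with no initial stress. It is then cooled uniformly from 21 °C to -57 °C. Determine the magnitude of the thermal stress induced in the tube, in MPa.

σ ≈ 147 MPa (tensile)

The supports are rigid, so the total axial strain is zero. The restrained thermal strain is ε = αΔT = 19.2×10⁻⁶ × 78 = 1497.6×10⁻⁶.
The stress required to suppress this strain is σ = Eε = 98×10³ × 1497.6×10⁻⁶ = 146.8 MPa, tensile since the tube is trying to contract.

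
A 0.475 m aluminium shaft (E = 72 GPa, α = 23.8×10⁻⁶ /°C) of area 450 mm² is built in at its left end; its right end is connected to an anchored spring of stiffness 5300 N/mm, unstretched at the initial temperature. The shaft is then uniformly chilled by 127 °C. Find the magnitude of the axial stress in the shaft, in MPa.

σ ≈ 15.7 MPa (tensile)

If the spring were absent the shaft would shorten by αΔT L = 23.8×10⁻⁶ × 127 × 475 = 1.436 mm.
With a force P in the spring, the elastic change of the shaft is PL/(AE) and that of the spring is P/k; compatibility requires their sum to equal δ_free.
So P = δ_free / [L/(AE) + 1/k] = 1.436 / [ 475/(450×72×10³) + 1/(5300) ].
P = 1.436 / 0.0002033 = 7061 N.
σ = P/A = 7061/450 = 15.69 MPa.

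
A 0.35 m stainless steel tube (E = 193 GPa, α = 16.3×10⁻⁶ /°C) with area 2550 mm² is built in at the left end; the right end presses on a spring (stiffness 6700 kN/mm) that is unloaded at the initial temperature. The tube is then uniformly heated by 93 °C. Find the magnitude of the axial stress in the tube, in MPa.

σ ≈ 242 MPa (compressive)

The unrestrained thermal change is αΔT L = 16.3×10⁻⁶ × 93 × 350 = 0.5306 mm.
Let P be the compressive force at the spring. The tube shortens elastically by PL/(AE) and the spring compresses by P/k; together these equal δ_free.
P [ L/(AE) + 1/k ] = δ_free → P [ 350/(2550×193×10³) + 1/(6700×10³) ] = 0.5306.
P = 0.5306 / 8.604×10⁻⁷ = 616600 N.
σ = P/A = 616600/2550 = 241.8 MPa.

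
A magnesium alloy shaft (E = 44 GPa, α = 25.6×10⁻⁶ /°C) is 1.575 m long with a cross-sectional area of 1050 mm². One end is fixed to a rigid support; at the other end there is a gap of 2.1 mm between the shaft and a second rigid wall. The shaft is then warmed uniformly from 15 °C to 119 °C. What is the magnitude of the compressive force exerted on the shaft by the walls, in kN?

If the wall were absent the shaft would grow by αΔT L = 25.6×10⁻⁶ × 104 × 1575 = 4.193 mm.
The gap closes (δ_free > 2.1 mm) and the wall then resists a further 4.193 − 2.1 = 2.093 mm of expansion.
That suppressed elongation corresponds to σ = E·Δ/L = 44×10³ × 2.093/1575 = 58.48 MPa.
Force on the wall = σA = 58.48 × 1050 mm² = 61.4 kN.

P ≈ 61.4 kN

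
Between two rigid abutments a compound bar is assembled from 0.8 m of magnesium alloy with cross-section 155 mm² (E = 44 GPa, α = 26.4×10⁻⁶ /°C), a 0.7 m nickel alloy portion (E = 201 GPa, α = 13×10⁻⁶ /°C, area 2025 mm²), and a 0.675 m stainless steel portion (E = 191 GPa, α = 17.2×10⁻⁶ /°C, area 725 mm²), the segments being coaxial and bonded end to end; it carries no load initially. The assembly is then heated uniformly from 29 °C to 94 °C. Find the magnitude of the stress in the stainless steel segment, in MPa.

If the supports were absent, the total length change would be Σ αᵢΔT Lᵢ = 26.4×10⁻⁶×65×800 + 13×10⁻⁶×65×700 + 17.2×10⁻⁶×65×675 = 2.719 mm.
Since the ends are fixed, an axial force P builds up, equal in every segment, with P · Σ Lᵢ/(AᵢEᵢ) = δ_free.
The series flexibility is Σ Lᵢ/(AᵢEᵢ) = 800/(155×44×10³) + 700/(2025×201×10³) + 675/(725×191×10³) = 0.0001239 mm/N.
So P = 2.719 / 0.0001239 = 21.95 kN, compressive.
σ_{stainless steel} = P / A = 21950 / 725 = 30.27 MPa.

σ ≈ 30.3 MPa (compressive)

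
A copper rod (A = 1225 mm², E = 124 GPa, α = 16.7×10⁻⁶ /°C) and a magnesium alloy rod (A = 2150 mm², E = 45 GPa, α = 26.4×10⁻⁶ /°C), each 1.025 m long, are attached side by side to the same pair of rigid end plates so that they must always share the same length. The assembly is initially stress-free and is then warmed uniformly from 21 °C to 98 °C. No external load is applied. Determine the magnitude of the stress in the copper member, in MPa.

The magnesium alloy has the larger α, so on heating it would change length more than the copper if both were free. The rigid plates force a common final length, so the magnesium alloy is put into compression and the copper into tension, with equal and opposite forces P (no external load).
Setting the final lengths equal and cancelling L: (α₁ − α₂)ΔT = P/(A₁E₁) + P/(A₂E₂).
|α₁ − α₂|·ΔT = 9.7×10⁻⁶ × 77 = 0.0007469.
1/(A₁E₁) + 1/(A₂E₂) = 1/(1225×124×10³) + 1/(2150×45×10³) = 1.692×10⁻⁸ N⁻¹.
So P = 0.0007469 / 1.692×10⁻⁸ = 44.15 kN.
σ_{copper} = P/A₁ = 44150/1225 = 36.04 MPa, tensile.

σ ≈ 36 MPa (tensile)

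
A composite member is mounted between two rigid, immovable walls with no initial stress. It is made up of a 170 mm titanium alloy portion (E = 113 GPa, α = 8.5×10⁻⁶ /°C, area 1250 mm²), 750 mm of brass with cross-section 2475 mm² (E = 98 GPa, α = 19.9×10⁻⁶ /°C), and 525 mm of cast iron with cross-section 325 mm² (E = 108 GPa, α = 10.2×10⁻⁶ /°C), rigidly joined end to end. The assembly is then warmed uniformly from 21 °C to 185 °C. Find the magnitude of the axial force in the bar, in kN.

P ≈ 185 kN (compressive)

If the supports were absent, the total length change would be Σ αᵢΔT Lᵢ = 8.5×10⁻⁶×164×170 + 19.9×10⁻⁶×164×750 + 10.2×10⁻⁶×164×525 = 3.563 mm.
Since the ends are fixed, an axial force P builds up, equal in every segment, with P · Σ Lᵢ/(AᵢEᵢ) = δ_free.
The series flexibility is Σ Lᵢ/(AᵢEᵢ) = 170/(1250×113×10³) + 750/(2475×98×10³) + 525/(325×108×10³) = 1.925×10⁻⁵ mm/N.
Hence P = δ_free / Σ(L/AE) = 3.563/1.925×10⁻⁵ = 185.1 kN (compressive).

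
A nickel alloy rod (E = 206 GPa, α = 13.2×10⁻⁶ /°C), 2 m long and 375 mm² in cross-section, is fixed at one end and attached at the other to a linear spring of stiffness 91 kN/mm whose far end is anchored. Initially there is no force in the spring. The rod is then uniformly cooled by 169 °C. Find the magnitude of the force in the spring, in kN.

P ≈ 121 kN

If the spring were absent the rod would shorten by αΔT L = 13.2×10⁻⁶ × 169 × 2000 = 4.462 mm.
Let P be the tensile force in the spring. The rod extends elastically by PL/(AE) and the spring stretches by P/k; together these equal δ_free.
So P = δ_free / [L/(AE) + 1/k] = 4.462 / [ 2000/(375×206×10³) + 1/(91×10³) ].
P = 4.462 / 3.688×10⁻⁵ = 121000 N.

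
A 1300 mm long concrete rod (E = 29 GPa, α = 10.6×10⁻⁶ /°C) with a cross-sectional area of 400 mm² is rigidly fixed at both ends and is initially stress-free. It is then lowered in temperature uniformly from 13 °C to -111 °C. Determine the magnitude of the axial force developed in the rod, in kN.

P ≈ 15.2 kN (tensile)

The ends cannot move, so σ = EαΔT = 29×10³ × 10.6×10⁻⁶ × 124 = 38.12 MPa.
Axial force P = σA = 38.12 × 400 = 15250 N = 15.25 kN, tensile.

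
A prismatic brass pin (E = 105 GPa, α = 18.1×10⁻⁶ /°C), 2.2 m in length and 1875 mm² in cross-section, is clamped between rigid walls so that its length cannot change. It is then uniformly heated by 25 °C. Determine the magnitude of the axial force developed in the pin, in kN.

The ends cannot move, so σ = EαΔT = 105×10³ × 18.1×10⁻⁶ × 25 = 47.51 MPa.
Then P = σA = 47.51 × 1875 mm² = 89.09 kN, compressive.

P ≈ 89.1 kN (compressive)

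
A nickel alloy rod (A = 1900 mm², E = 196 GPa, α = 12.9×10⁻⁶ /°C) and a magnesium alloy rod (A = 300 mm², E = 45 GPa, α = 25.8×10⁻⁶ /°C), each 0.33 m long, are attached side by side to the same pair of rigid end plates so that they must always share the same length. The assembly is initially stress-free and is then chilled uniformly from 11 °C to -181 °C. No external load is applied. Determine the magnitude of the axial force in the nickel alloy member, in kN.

P ≈ 32.3 kN (compressive in the nickel alloy)

Both members must finish at the same length. With the larger α, the magnesium alloy tends to over-contract; the plates restrain it, putting the magnesium alloy in tension and the nickel alloy in compression. With no external load the two internal forces are equal and opposite, magnitude P.
Equating the net (thermal + elastic) strains gives |α₁ − α₂|·ΔT = P·[1/(A₁E₁) + 1/(A₂E₂)].
|α₁ − α₂|·ΔT = 12.9×10⁻⁶ × 192 = 0.002477.
1/(A₁E₁) + 1/(A₂E₂) = 1/(1900×196×10³) + 1/(300×45×10³) = 7.676×10⁻⁸ N⁻¹.
So P = 0.002477 / 7.676×10⁻⁸ = 32.27 kN.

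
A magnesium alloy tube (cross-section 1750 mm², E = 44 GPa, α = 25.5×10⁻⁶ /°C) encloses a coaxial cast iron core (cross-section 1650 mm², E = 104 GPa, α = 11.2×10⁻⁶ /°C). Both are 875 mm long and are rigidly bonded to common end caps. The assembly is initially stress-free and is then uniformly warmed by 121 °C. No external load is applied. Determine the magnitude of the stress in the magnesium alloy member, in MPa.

Equilibrium of a rigid end plate with no external load gives equal and opposite internal forces ±P in the two members. Since α_{magnesium alloy} > α_{cast iron}, heating drives the magnesium alloy into compression and the cast iron into tension.
Equating the net (thermal + elastic) strains gives |α₁ − α₂|·ΔT = P·[1/(A₁E₁) + 1/(A₂E₂)].
|α₁ − α₂|·ΔT = 14.3×10⁻⁶ × 121 = 0.00173.
1/(A₁E₁) + 1/(A₂E₂) = 1/(1750×44×10³) + 1/(1650×104×10³) = 1.881×10⁻⁸ N⁻¹.
P = 0.00173 / 1.881×10⁻⁸ = 91970 N = 91.97 kN.
σ_{magnesium alloy} = P/A₁ = 91970/1750 = 52.55 MPa, compressive.

σ ≈ 52.6 MPa (compressive)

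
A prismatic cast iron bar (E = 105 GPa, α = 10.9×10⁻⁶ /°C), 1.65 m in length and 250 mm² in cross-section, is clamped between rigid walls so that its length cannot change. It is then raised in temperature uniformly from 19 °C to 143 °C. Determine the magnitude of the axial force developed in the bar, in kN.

P ≈ 35.5 kN (compressive)

With zero net strain, σ = E·αΔT = 105 GPa × 10.9×10⁻⁶ × 124 = 141.9 MPa.
P = AEαΔT = 250 × 105×10³ × 10.9×10⁻⁶ × 124 = 35.48 kN (compressive).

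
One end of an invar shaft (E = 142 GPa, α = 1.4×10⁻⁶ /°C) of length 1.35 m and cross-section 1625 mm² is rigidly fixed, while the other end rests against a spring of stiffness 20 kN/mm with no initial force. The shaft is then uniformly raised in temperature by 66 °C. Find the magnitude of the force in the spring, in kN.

P ≈ 2.23 kN

Free thermal expansion: δ_free = αΔT L = 1.4×10⁻⁶ × 66 × 1350 = 0.1247 mm.
Let P be the compressive force at the spring. The shaft shortens elastically by PL/(AE) and the spring compresses by P/k; together these equal δ_free.
So P = δ_free / [L/(AE) + 1/k] = 0.1247 / [ 1350/(1625×142×10³) + 1/(20×10³) ].
P = 0.1247 / 5.585×10⁻⁵ = 2233 N.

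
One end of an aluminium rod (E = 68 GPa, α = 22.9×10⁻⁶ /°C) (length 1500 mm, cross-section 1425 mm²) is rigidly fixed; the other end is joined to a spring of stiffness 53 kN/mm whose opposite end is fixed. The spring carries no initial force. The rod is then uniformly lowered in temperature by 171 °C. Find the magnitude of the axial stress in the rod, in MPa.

The unrestrained thermal change is αΔT L = 22.9×10⁻⁶ × 171 × 1500 = 5.874 mm.
Let P be the tensile force in the spring. The rod extends elastically by PL/(AE) and the spring stretches by P/k; together these equal δ_free.
So P = δ_free / [L/(AE) + 1/k] = 5.874 / [ 1500/(1425×68×10³) + 1/(53×10³) ].
P = 5.874 / 3.435×10⁻⁵ = 171000 N.
σ = P/A = 171000/1425 = 120 MPa.

σ ≈ 120 MPa (tensile)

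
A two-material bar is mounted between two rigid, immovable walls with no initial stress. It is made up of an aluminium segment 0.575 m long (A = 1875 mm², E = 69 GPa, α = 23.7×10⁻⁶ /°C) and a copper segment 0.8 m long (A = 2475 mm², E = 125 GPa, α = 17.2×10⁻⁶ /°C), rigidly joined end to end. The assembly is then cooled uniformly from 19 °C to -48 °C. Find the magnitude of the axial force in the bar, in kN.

Free thermal contraction of the whole bar: Σ αᵢΔT Lᵢ = 23.7×10⁻⁶×67×575 + 17.2×10⁻⁶×67×800 = 1.835 mm.
Since the ends are fixed, an axial force P builds up, equal in every segment, with P · Σ Lᵢ/(AᵢEᵢ) = δ_free.
Σ Lᵢ/(AᵢEᵢ) = 575/(1875×69×10³) + 800/(2475×125×10³) = 7.03×10⁻⁶ mm/N.
Hence P = δ_free / Σ(L/AE) = 1.835/7.03×10⁻⁶ = 261 kN (tensile).

P ≈ 261 kN (tensile)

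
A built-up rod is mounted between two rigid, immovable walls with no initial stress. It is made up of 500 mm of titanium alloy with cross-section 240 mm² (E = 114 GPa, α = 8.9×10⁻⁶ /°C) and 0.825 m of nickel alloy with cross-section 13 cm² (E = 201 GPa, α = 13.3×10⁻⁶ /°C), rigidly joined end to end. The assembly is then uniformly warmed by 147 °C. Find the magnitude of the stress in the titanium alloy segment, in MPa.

Free thermal expansion of the whole bar: Σ αᵢΔT Lᵢ = 8.9×10⁻⁶×147×500 + 13.3×10⁻⁶×147×825 = 2.267 mm.
Since the ends are fixed, an axial force P builds up, equal in every segment, with P · Σ Lᵢ/(AᵢEᵢ) = δ_free.
The series flexibility is Σ Lᵢ/(AᵢEᵢ) = 500/(240×114×10³) + 825/(1300×201×10³) = 2.143×10⁻⁵ mm/N.
P = 2.267 / 2.143×10⁻⁵ = 105800 N = 105.8 kN, compressive.
σ_{titanium alloy} = P / A = 105800 / 240 = 440.8 MPa.

σ ≈ 441 MPa (compressive)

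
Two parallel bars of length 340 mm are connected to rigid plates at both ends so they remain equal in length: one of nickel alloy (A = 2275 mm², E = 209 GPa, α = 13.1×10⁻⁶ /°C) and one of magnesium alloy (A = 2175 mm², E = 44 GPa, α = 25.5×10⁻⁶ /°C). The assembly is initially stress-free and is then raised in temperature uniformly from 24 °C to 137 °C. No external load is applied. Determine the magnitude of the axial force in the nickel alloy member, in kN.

Equilibrium of a rigid end plate with no external load gives equal and opposite internal forces ±P in the two members. Since α_{magnesium alloy} > α_{nickel alloy}, heating drives the magnesium alloy into compression and the nickel alloy into tension.
Compatibility of the two members (thermal + elastic change equal): (α₁ − α₂)ΔT = P·[1/(A₁E₁) + 1/(A₂E₂)].
|α₁ − α₂|·ΔT = 12.4×10⁻⁶ × 113 = 0.001401.
1/(A₁E₁) + 1/(A₂E₂) = 1/(2275×209×10³) + 1/(2175×44×10³) = 1.255×10⁻⁸ N⁻¹.
P = 0.001401 / 1.255×10⁻⁸ = 111600 N = 111.6 kN.

P ≈ 112 kN (tensile in the nickel alloy)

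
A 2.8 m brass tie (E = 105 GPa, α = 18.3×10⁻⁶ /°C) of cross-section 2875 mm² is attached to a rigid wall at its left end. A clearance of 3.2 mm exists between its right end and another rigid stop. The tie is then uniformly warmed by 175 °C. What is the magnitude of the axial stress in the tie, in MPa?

If the wall were absent the tie would grow by αΔT L = 18.3×10⁻⁶ × 175 × 2800 = 8.967 mm.
This exceeds the 3.2 mm gap, so the wall pushes back. The portion of expansion that must be recovered elastically is δ_free − gap = 8.967 − 3.2 = 5.767 mm.
So σ = E(δ_free − g)/L = 105×10³ × 5.767/2800 = 216.3 MPa.

σ ≈ 216 MPa (compressive)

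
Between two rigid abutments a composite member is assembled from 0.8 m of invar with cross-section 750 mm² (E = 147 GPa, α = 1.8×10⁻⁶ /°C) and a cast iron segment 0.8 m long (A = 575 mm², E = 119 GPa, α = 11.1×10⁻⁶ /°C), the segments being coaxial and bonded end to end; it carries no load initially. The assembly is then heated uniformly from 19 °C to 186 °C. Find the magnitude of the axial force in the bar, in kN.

P ≈ 91 kN (compressive)

With the walls removed the bar would change length by δ_free = Σ αᵢΔT Lᵢ = 1.8×10⁻⁶×167×800 + 11.1×10⁻⁶×167×800 = 1.723 mm.
Since the ends are fixed, an axial force P builds up, equal in every segment, with P · Σ Lᵢ/(AᵢEᵢ) = δ_free.
The series flexibility is Σ Lᵢ/(AᵢEᵢ) = 800/(750×147×10³) + 800/(575×119×10³) = 1.895×10⁻⁵ mm/N.
So P = 1.723 / 1.895×10⁻⁵ = 90.96 kN, compressive.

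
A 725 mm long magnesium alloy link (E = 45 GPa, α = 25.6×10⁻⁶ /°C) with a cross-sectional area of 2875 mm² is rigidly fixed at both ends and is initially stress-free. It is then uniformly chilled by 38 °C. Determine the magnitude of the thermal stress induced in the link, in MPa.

The supports are rigid, so the total axial strain is zero. The restrained thermal strain is ε = αΔT = 25.6×10⁻⁶ × 38 = 972.8×10⁻⁶.
Hence σ = E·αΔT = 45×10³ × 972.8×10⁻⁶ = 43.78 MPa, tensile.

σ ≈ 43.8 MPa (tensile)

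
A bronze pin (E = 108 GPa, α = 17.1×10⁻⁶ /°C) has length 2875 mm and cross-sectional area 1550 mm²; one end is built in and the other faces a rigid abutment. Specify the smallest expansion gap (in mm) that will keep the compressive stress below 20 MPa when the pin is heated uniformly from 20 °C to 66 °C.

g ≈ 1.73 mm

Free expansion if unrestrained: δ_free = αΔT L = 17.1×10⁻⁶ × 46 × 2875 = 2.261 mm.
At the allowable stress the elastic shortening the wall may impose is σL/E = 20 × 2875 / (108×10³) = 0.5324 mm.
The gap must absorb the remainder: g_min = 2.261 − 0.5324 = 1.729 mm.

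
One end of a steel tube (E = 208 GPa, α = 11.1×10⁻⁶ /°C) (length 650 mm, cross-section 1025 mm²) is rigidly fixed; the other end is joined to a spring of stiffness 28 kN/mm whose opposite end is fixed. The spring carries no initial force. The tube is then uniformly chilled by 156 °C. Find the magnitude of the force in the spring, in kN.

P ≈ 29 kN

If the spring were absent the tube would shorten by αΔT L = 11.1×10⁻⁶ × 156 × 650 = 1.126 mm.
Let P be the tensile force in the spring. The tube extends elastically by PL/(AE) and the spring stretches by P/k; together these equal δ_free.
P [ L/(AE) + 1/k ] = δ_free → P [ 650/(1025×208×10³) + 1/(28×10³) ] = 1.126.
P = 1.126 / 3.876×10⁻⁵ = 29040 N.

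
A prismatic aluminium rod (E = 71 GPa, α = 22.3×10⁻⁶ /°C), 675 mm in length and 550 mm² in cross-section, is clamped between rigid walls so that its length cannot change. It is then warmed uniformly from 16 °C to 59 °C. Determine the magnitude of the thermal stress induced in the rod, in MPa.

The supports are rigid, so the total axial strain is zero. The restrained thermal strain is ε = αΔT = 22.3×10⁻⁶ × 43 = 958.9×10⁻⁶.
σ = EαΔT = 71×10³ × 22.3×10⁻⁶ × 43 = 68.08 MPa (compressive; the rod is trying to expand).

σ ≈ 68.1 MPa (compressive)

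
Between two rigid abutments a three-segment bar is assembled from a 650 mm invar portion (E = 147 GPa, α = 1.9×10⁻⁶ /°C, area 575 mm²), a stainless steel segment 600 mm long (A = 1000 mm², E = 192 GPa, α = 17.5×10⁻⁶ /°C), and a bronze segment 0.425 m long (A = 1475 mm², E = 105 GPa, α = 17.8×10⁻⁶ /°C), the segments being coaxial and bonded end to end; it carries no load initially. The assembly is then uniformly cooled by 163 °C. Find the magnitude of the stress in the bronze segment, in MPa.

σ ≈ 157 MPa (tensile)

With the walls removed the bar would change length by δ_free = Σ αᵢΔT Lᵢ = 1.9×10⁻⁶×163×650 + 17.5×10⁻⁶×163×600 + 17.8×10⁻⁶×163×425 = 3.146 mm.
The walls prevent any net length change, so an axial force P (same in every segment) develops. Compatibility: P · Σ Lᵢ/(AᵢEᵢ) = δ_free.
Σ Lᵢ/(AᵢEᵢ) = 650/(575×147×10³) + 600/(1000×192×10³) + 425/(1475×105×10³) = 1.356×10⁻⁵ mm/N.
Hence P = δ_free / Σ(L/AE) = 3.146/1.356×10⁻⁵ = 232 kN (tensile).
σ_{bronze} = P / A = 232000 / 1475 = 157.3 MPa.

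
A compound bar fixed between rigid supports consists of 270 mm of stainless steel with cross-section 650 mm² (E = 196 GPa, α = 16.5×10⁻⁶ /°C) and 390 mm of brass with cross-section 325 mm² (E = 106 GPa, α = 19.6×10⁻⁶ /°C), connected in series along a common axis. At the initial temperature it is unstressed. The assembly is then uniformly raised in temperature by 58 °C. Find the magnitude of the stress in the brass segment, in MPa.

σ ≈ 161 MPa (compressive)

With the walls removed the bar would change length by δ_free = Σ αᵢΔT Lᵢ = 16.5×10⁻⁶×58×270 + 19.6×10⁻⁶×58×390 = 0.7017 mm.
Since the ends are fixed, an axial force P builds up, equal in every segment, with P · Σ Lᵢ/(AᵢEᵢ) = δ_free.
The series flexibility is Σ Lᵢ/(AᵢEᵢ) = 270/(650×196×10³) + 390/(325×106×10³) = 1.344×10⁻⁵ mm/N.
So P = 0.7017 / 1.344×10⁻⁵ = 52.21 kN, compressive.
σ_{brass} = P / A = 52210 / 325 = 160.7 MPa.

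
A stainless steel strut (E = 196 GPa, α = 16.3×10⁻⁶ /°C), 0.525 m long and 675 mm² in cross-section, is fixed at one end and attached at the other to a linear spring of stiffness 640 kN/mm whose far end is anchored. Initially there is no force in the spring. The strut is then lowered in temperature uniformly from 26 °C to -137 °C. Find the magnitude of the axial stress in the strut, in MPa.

The unrestrained thermal change is αΔT L = 16.3×10⁻⁶ × 163 × 525 = 1.395 mm.
Let P be the tensile force in the spring. The strut extends elastically by PL/(AE) and the spring stretches by P/k; together these equal δ_free.
P [ L/(AE) + 1/k ] = δ_free → P [ 525/(675×196×10³) + 1/(640×10³) ] = 1.395.
P = 1.395 / 5.531×10⁻⁶ = 252200 N.
σ = P/A = 252200/675 = 373.6 MPa.

σ ≈ 374 MPa (tensile)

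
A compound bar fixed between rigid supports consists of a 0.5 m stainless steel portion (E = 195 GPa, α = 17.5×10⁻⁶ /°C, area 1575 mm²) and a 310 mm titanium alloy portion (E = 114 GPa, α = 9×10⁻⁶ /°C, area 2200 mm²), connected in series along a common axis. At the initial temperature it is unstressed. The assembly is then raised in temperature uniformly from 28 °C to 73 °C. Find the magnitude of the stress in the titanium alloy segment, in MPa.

If the supports were absent, the total length change would be Σ αᵢΔT Lᵢ = 17.5×10⁻⁶×45×500 + 9×10⁻⁶×45×310 = 0.5193 mm.
The walls prevent any net length change, so an axial force P (same in every segment) develops. Compatibility: P · Σ Lᵢ/(AᵢEᵢ) = δ_free.
Σ Lᵢ/(AᵢEᵢ) = 500/(1575×195×10³) + 310/(2200×114×10³) = 2.864×10⁻⁶ mm/N.
P = 0.5193 / 2.864×10⁻⁶ = 181300 N = 181.3 kN, compressive.
σ_{titanium alloy} = P / A = 181300 / 2200 = 82.42 MPa.

σ ≈ 82.4 MPa (compressive)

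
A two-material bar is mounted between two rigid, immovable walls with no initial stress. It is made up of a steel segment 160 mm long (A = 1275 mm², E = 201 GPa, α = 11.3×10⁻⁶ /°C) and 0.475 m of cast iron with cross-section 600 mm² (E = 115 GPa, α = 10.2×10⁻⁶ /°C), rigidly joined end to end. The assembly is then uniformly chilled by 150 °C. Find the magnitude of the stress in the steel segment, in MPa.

σ ≈ 104 MPa (tensile)

If the supports were absent, the total length change would be Σ αᵢΔT Lᵢ = 11.3×10⁻⁶×150×160 + 10.2×10⁻⁶×150×475 = 0.9979 mm.
The walls prevent any net length change, so an axial force P (same in every segment) develops. Compatibility: P · Σ Lᵢ/(AᵢEᵢ) = δ_free.
The series flexibility is Σ Lᵢ/(AᵢEᵢ) = 160/(1275×201×10³) + 475/(600×115×10³) = 7.508×10⁻⁶ mm/N.
So P = 0.9979 / 7.508×10⁻⁶ = 132.9 kN, tensile.
σ_{steel} = P / A = 132900 / 1275 = 104.2 MPa.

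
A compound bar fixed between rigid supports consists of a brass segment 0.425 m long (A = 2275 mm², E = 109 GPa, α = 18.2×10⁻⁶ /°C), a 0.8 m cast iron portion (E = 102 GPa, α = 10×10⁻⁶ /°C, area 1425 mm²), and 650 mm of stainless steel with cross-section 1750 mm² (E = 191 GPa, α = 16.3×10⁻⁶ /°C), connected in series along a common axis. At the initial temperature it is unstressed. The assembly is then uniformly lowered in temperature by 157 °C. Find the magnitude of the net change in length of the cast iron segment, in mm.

|ΔL| ≈ 1.23 mm

If the supports were absent, the total length change would be Σ αᵢΔT Lᵢ = 18.2×10⁻⁶×157×425 + 10×10⁻⁶×157×800 + 16.3×10⁻⁶×157×650 = 4.134 mm.
The rigid supports impose zero overall length change; the single axial force P common to all segments must satisfy P Σ Lᵢ/(AᵢEᵢ) = δ_free.
The series flexibility is Σ Lᵢ/(AᵢEᵢ) = 425/(2275×109×10³) + 800/(1425×102×10³) + 650/(1750×191×10³) = 9.162×10⁻⁶ mm/N.
P = 4.134 / 9.162×10⁻⁶ = 451200 N = 451.2 kN, tensile.
For the cast iron segment, free thermal change = 10×10⁻⁶×157×800 = 1.256 mm and elastic change from P = 451200×800/(1425×102×10³) = 2.483 mm; these oppose, so the net change is 1.23 mm (segment lengthens).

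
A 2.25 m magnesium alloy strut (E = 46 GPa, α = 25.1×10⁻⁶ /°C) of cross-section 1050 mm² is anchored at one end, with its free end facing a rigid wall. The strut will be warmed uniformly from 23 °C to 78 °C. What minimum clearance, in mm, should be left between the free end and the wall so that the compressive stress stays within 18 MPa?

g ≈ 2.23 mm

With no wall the strut would lengthen by αΔT L = 25.1×10⁻⁶ × 55 × 2250 = 3.106 mm.
At the allowable stress the elastic shortening the wall may impose is σL/E = 18 × 2250 / (46×10³) = 0.8804 mm.
So the gap has to take up the difference, g_min = δ_free − σL/E = 3.106 − 0.8804 = 2.226 mm.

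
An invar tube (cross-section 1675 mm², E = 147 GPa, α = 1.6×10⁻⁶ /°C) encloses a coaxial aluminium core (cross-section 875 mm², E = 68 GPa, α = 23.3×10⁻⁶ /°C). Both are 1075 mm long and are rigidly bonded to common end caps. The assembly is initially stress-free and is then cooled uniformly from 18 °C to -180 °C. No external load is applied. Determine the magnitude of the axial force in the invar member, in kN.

Both members must finish at the same length. With the larger α, the aluminium tends to over-contract; the plates restrain it, putting the aluminium in tension and the invar in compression. With no external load the two internal forces are equal and opposite, magnitude P.
Compatibility of the two members (thermal + elastic change equal): (α₁ − α₂)ΔT = P·[1/(A₁E₁) + 1/(A₂E₂)].
|α₁ − α₂|·ΔT = 21.7×10⁻⁶ × 198 = 0.004297.
1/(A₁E₁) + 1/(A₂E₂) = 1/(1675×147×10³) + 1/(875×68×10³) = 2.087×10⁻⁸ N⁻¹.
P = 0.004297 / 2.087×10⁻⁸ = 205900 N = 205.9 kN.

P ≈ 206 kN (compressive in the invar)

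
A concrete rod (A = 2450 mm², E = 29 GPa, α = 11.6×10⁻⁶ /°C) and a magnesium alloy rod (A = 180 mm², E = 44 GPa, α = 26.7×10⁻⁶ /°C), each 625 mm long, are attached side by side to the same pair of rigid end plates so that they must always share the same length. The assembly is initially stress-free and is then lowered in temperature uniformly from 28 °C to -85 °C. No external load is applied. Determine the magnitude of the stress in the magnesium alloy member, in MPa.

The magnesium alloy has the larger α, so on cooling it would change length more than the concrete if both were free. The rigid plates force a common final length, so the magnesium alloy is put into tension and the concrete into compression, with equal and opposite forces P (no external load).
Setting the final lengths equal and cancelling L: (α₁ − α₂)ΔT = P/(A₁E₁) + P/(A₂E₂).
|α₁ − α₂|·ΔT = 15.1×10⁻⁶ × 113 = 0.001706.
1/(A₁E₁) + 1/(A₂E₂) = 1/(2450×29×10³) + 1/(180×44×10³) = 1.403×10⁻⁷ N⁻¹.
So P = 0.001706 / 1.403×10⁻⁷ = 12.16 kN.
σ_{magnesium alloy} = P/A₂ = 12160/180 = 67.55 MPa, tensile.

σ ≈ 67.5 MPa (tensile)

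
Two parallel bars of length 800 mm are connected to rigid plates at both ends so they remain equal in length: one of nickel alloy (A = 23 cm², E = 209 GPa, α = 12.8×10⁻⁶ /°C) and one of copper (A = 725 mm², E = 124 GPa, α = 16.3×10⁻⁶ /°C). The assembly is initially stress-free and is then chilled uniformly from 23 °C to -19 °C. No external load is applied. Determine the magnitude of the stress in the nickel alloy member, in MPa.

σ ≈ 4.84 MPa (compressive)

Both members must finish at the same length. With the larger α, the copper tends to over-contract; the plates restrain it, putting the copper in tension and the nickel alloy in compression. With no external load the two internal forces are equal and opposite, magnitude P.
Compatibility of the two members (thermal + elastic change equal): (α₁ − α₂)ΔT = P·[1/(A₁E₁) + 1/(A₂E₂)].
|α₁ − α₂|·ΔT = 3.5×10⁻⁶ × 42 = 0.000147.
1/(A₁E₁) + 1/(A₂E₂) = 1/(2300×209×10³) + 1/(725×124×10³) = 1.32×10⁻⁸ N⁻¹.
So P = 0.000147 / 1.32×10⁻⁸ = 11.13 kN.
σ_{nickel alloy} = P/A₁ = 11130/2300 = 4.841 MPa, compressive.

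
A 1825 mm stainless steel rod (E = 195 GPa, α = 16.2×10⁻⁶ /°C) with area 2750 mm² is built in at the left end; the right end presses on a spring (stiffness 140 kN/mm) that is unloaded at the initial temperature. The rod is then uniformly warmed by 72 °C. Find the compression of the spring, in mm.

δ ≈ 1.44 mm

If the spring were absent the rod would lengthen by αΔT L = 16.2×10⁻⁶ × 72 × 1825 = 2.129 mm.
With a force P in the spring, the elastic change of the rod is PL/(AE) and that of the spring is P/k; compatibility requires their sum to equal δ_free.
P [ L/(AE) + 1/k ] = δ_free → P [ 1825/(2750×195×10³) + 1/(140×10³) ] = 2.129.
P = 2.129 / 1.055×10⁻⁵ = 201800 N.
Spring compression = P/k = 201800/(140×10³) = 1.442 mm.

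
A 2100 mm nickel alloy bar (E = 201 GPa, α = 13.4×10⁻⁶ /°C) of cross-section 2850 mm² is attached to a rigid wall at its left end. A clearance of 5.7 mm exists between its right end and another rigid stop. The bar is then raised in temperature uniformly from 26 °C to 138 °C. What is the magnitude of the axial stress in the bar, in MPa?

Unrestrained expansion: δ_free = αΔT L = 13.4×10⁻⁶ × 112 × 2100 = 3.152 mm.
This is smaller than the 5.7 mm clearance, so the bar expands freely without reaching the stop — the stress is zero.

σ ≈ 0 MPa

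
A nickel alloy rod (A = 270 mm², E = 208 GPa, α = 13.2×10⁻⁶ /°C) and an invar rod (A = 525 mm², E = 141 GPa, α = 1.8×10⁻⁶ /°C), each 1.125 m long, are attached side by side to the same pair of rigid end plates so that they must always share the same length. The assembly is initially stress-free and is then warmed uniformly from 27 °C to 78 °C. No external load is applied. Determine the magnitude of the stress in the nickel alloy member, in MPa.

Equilibrium of a rigid end plate with no external load gives equal and opposite internal forces ±P in the two members. Since α_{nickel alloy} > α_{invar}, heating drives the nickel alloy into compression and the invar into tension.
Equating the net (thermal + elastic) strains gives |α₁ − α₂|·ΔT = P·[1/(A₁E₁) + 1/(A₂E₂)].
|α₁ − α₂|·ΔT = 11.4×10⁻⁶ × 51 = 0.0005814.
1/(A₁E₁) + 1/(A₂E₂) = 1/(270×208×10³) + 1/(525×141×10³) = 3.132×10⁻⁸ N⁻¹.
P = 0.0005814 / 3.132×10⁻⁸ = 18570 N = 18.57 kN.
σ_{nickel alloy} = P/A₁ = 18570/270 = 68.76 MPa, compressive.

σ ≈ 68.8 MPa (compressive)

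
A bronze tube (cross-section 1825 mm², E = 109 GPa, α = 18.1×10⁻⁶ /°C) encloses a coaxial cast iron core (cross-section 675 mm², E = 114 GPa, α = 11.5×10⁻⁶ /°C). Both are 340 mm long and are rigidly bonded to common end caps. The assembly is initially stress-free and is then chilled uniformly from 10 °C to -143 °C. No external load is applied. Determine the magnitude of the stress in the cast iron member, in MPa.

σ ≈ 83 MPa (compressive)

Both members must finish at the same length. With the larger α, the bronze tends to over-contract; the plates restrain it, putting the bronze in tension and the cast iron in compression. With no external load the two internal forces are equal and opposite, magnitude P.
Equating the net (thermal + elastic) strains gives |α₁ − α₂|·ΔT = P·[1/(A₁E₁) + 1/(A₂E₂)].
|α₁ − α₂|·ΔT = 6.6×10⁻⁶ × 153 = 0.00101.
1/(A₁E₁) + 1/(A₂E₂) = 1/(1825×109×10³) + 1/(675×114×10³) = 1.802×10⁻⁸ N⁻¹.
P = 0.00101 / 1.802×10⁻⁸ = 56030 N = 56.03 kN.
σ_{cast iron} = P/A₂ = 56030/675 = 83.01 MPa, compressive.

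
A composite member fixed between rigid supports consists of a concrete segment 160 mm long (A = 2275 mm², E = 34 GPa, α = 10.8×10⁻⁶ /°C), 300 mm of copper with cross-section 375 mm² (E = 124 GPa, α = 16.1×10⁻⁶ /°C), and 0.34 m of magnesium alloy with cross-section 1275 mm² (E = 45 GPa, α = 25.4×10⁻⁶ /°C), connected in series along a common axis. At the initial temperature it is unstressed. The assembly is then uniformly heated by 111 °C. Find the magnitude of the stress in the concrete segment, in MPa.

With the walls removed the bar would change length by δ_free = Σ αᵢΔT Lᵢ = 10.8×10⁻⁶×111×160 + 16.1×10⁻⁶×111×300 + 25.4×10⁻⁶×111×340 = 1.687 mm.
The rigid supports impose zero overall length change; the single axial force P common to all segments must satisfy P Σ Lᵢ/(AᵢEᵢ) = δ_free.
Σ Lᵢ/(AᵢEᵢ) = 160/(2275×34×10³) + 300/(375×124×10³) + 340/(1275×45×10³) = 1.445×10⁻⁵ mm/N.
P = 1.687 / 1.445×10⁻⁵ = 116700 N = 116.7 kN, compressive.
σ_{concrete} = P / A = 116700 / 2275 = 51.32 MPa.

σ ≈ 51.3 MPa (compressive)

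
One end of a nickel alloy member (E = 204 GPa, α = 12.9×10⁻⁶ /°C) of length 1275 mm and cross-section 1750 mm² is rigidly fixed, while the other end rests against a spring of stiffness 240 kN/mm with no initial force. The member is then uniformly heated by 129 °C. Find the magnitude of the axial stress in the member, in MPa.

If the spring were absent the member would lengthen by αΔT L = 12.9×10⁻⁶ × 129 × 1275 = 2.122 mm.
Let P be the compressive force at the spring. The member shortens elastically by PL/(AE) and the spring compresses by P/k; together these equal δ_free.
So P = δ_free / [L/(AE) + 1/k] = 2.122 / [ 1275/(1750×204×10³) + 1/(240×10³) ].
P = 2.122 / 7.738×10⁻⁶ = 274200 N.
σ = P/A = 274200/1750 = 156.7 MPa.

σ ≈ 157 MPa (compressive)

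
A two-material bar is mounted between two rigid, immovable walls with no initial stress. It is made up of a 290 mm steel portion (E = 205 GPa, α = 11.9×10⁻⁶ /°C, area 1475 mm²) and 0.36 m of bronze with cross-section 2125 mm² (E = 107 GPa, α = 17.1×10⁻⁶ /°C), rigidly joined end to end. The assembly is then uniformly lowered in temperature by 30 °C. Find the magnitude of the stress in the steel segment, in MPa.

σ ≈ 76.9 MPa (tensile)

With the walls removed the bar would change length by δ_free = Σ αᵢΔT Lᵢ = 11.9×10⁻⁶×30×290 + 17.1×10⁻⁶×30×360 = 0.2882 mm.
Since the ends are fixed, an axial force P builds up, equal in every segment, with P · Σ Lᵢ/(AᵢEᵢ) = δ_free.
Σ Lᵢ/(AᵢEᵢ) = 290/(1475×205×10³) + 360/(2125×107×10³) = 2.542×10⁻⁶ mm/N.
P = 0.2882 / 2.542×10⁻⁶ = 113400 N = 113.4 kN, tensile.
σ_{steel} = P / A = 113400 / 1475 = 76.86 MPa.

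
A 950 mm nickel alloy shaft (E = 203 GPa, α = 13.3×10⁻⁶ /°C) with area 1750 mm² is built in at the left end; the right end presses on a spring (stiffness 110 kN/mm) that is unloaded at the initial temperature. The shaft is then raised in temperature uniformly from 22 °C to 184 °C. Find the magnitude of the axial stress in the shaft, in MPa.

σ ≈ 99.4 MPa (compressive)

The unrestrained thermal change is αΔT L = 13.3×10⁻⁶ × 162 × 950 = 2.047 mm.
Let P be the compressive force at the spring. The shaft shortens elastically by PL/(AE) and the spring compresses by P/k; together these equal δ_free.
So P = δ_free / [L/(AE) + 1/k] = 2.047 / [ 950/(1750×203×10³) + 1/(110×10³) ].
P = 2.047 / 1.177×10⁻⁵ = 174000 N.
σ = P/A = 174000/1750 = 99.42 MPa.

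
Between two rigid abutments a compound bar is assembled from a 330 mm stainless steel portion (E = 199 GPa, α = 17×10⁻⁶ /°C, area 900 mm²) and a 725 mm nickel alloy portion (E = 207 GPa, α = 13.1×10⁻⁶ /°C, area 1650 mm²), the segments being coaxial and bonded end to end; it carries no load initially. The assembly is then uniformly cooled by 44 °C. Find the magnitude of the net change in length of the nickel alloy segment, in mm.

Free thermal contraction of the whole bar: Σ αᵢΔT Lᵢ = 17×10⁻⁶×44×330 + 13.1×10⁻⁶×44×725 = 0.6647 mm.
The rigid supports impose zero overall length change; the single axial force P common to all segments must satisfy P Σ Lᵢ/(AᵢEᵢ) = δ_free.
Σ Lᵢ/(AᵢEᵢ) = 330/(900×199×10³) + 725/(1650×207×10³) = 3.965×10⁻⁶ mm/N.
Hence P = δ_free / Σ(L/AE) = 0.6647/3.965×10⁻⁶ = 167.6 kN (tensile).
For the nickel alloy segment, free thermal change = 13.1×10⁻⁶×44×725 = 0.4179 mm and elastic change from P = 167600×725/(1650×207×10³) = 0.3558 mm; these oppose, so the net change is 0.062 mm (segment shortens).

|ΔL| ≈ 0.062 mm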